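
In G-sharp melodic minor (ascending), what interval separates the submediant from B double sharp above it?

The submediant of G# melodic minor (ascending) is E#.
E# up to B##: letters E→B make it a fifth; 8 semitones makes it augmented.

augmented fifth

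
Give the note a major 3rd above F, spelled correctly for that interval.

A

A third above F lands on the letter A.
A major third spans 4 semitones, so F moves to pitch class 9. On the letter A that is A.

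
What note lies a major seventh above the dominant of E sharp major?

A##

The dominant of E# major is B#.
A major seventh (11 semitones) above B# lands on the letter A, giving A##.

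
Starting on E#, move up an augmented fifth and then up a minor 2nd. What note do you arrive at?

C##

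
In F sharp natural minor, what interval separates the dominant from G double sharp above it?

The dominant of F# natural minor is C#.
C# up to G##: letters C→G make it a fifth; 8 semitones makes it augmented.

augmented fifth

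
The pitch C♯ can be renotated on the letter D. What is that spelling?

Db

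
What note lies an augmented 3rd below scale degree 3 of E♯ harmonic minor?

Scale degree 3 of E# harmonic minor is G#.
An augmented third (5 semitones) below G# lands on the letter E, giving Eb.

Eb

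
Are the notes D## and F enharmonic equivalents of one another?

No

Two spellings are enharmonically equivalent only if they share a pitch class.
Here D## → 4, F → 5; 4 ≠ 5, so they are not.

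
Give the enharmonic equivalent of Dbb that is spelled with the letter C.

C

Plain C sits at the same pitch as Dbb, so on the letter C the same pitch needs a natural: C.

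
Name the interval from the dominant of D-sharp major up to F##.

The dominant of D# major is A#.
A# up to F##: letters A→F make it a sixth; 9 semitones makes it major.

major sixth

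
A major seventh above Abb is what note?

A up a major seventh is G#, so the target letter is G.
From Abb, a major seventh is 11 semitones up: Gb.

Gb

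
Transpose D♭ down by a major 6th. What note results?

A sixth below D lands on the letter F.
A major sixth spans 9 semitones, so Db moves to pitch class 4. On the letter F that is Fb.

Fb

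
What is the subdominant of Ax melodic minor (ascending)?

D##

Degree 4 takes the letter 3 steps above A, which is D.
In melodic minor (ascending), degree 4 sits 5 semitones above the tonic. A## + 5 semitones is pitch class 4, spelled on D as D##.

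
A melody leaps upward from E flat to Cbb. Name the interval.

Counting letters E–F–G–A–B–C gives a sixth.
Eb→Cbb = 7 semitones, 2 narrower than the major sixth (9), so diminished.

diminished sixth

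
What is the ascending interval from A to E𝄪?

The letter names run A→E, a span of 4 letter steps, so the interval is some kind of fifth.
A to E## is 9 semitones. A perfect fifth is 7, so 9 makes it doubly augmented.

doubly augmented fifth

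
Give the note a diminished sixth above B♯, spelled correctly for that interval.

B up a major sixth is G#, so the target letter is G.
From B#, a diminished sixth is 7 semitones up: G.

G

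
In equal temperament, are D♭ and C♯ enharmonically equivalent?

Db = pitch class 1 and C# = pitch class 1 — the same pitch class, so they are enharmonic equivalents.

Yes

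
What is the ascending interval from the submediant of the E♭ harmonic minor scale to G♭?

perfect fifth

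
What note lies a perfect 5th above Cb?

Gb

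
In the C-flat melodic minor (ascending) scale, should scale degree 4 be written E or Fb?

Fb

Each scale degree takes a distinct letter name. Degree 4 of a scale on C must use the letter F.
Fb and E are enharmonically the same pitch, but only Fb uses the letter F, so it is the correct spelling here.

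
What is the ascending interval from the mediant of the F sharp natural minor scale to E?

The mediant of F# natural minor is A.
A up to E: letters A→E make it a fifth; 7 semitones makes it perfect.

perfect fifth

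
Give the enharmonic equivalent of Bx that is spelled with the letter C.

B## is pitch class 1. The letter C alone is pitch class 0.
To reach pitch class 1 from C requires an offset of +1 semitone, i.e. sharp: C#.

C#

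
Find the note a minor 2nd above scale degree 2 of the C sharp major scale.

E

Scale degree 2 of C# major is D#.
A minor second (1 semitone) above D# lands on the letter E, giving E.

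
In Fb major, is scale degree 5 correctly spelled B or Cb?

Each scale degree takes a distinct letter name. Degree 5 of a scale on F must use the letter C.
Cb and B are enharmonically the same pitch, but only Cb uses the letter C, so it is the correct spelling here.

Cb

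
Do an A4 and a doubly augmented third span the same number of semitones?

Yes

An augmented fourth spans 6 semitones; a doubly augmented third spans 6.
They are enharmonically equivalent.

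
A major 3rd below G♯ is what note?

G down a major third is Eb, so the target letter is E.
From G#, a major third is 4 semitones down: E.

E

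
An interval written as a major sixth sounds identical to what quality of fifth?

doubly augmented

A major sixth spans 9 semitones.
A fifth spanning 9 semitones is doubly augmented (the perfect fifth is 7).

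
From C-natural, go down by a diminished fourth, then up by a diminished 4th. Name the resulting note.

A diminished fourth down from C is G# (letter G, 4 semitones down).
A diminished fourth up from G# is C (letter C, 4 semitones up).

C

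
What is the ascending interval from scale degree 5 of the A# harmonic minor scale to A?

Scale degree 5 of A# harmonic minor is E#.
E# up to A: letters E→A make it a fourth; 4 semitones makes it diminished.

diminished fourth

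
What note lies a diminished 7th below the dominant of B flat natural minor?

G#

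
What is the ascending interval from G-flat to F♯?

Counting letters G–A–B–C–D–E–F gives a seventh.
Gb→F# = 12 semitones, 1 wider than the major seventh (11), so augmented.

augmented seventh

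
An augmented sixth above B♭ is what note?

A sixth above B lands on the letter G.
An augmented sixth spans 10 semitones, so Bb moves to pitch class 8. On the letter G that is G#.

G#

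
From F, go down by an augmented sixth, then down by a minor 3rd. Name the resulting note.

Fb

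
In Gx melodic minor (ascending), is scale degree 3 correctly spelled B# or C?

B#

Each scale degree takes a distinct letter name. Degree 3 of a scale on G must use the letter B.
B# and C are enharmonically the same pitch, but only B# uses the letter B, so it is the correct spelling here.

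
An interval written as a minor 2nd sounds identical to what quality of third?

A minor second spans 1 semitone.
A third spanning 1 semitone is doubly diminished (the major third is 4).

doubly diminished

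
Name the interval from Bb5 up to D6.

Counting letters B–C–D gives a third.
Bb→D = 4 semitones, exactly the major third.

major third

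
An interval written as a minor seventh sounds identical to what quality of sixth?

augmented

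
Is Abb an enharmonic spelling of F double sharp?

Abb is pitch class 7; F## is pitch class 7.
All spellings map to pitch class 7, so they are enharmonically equivalent.

Yes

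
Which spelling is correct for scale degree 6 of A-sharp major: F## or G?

Each scale degree takes a distinct letter name. Degree 6 of a scale on A must use the letter F.
F## and G are enharmonically the same pitch, but only F## uses the letter F, so it is the correct spelling here.

F##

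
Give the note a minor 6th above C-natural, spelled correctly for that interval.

Ab

C up a major sixth is A, so the target letter is A.
From C, a minor sixth is 8 semitones up: Ab.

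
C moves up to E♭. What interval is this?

minor third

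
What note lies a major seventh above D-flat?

C

A seventh above D lands on the letter C.
A major seventh spans 11 semitones, so Db moves to pitch class 0. On the letter C that is C.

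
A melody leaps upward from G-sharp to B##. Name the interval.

The letter names run G→B, a span of 2 letter steps, so the interval is some kind of third.
G# to B## is 5 semitones. A major third is 4, so 5 makes it augmented.

augmented third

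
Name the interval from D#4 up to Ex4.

Counting letters D–E gives a second.
D#→E## = 3 semitones, 1 wider than the major second (2), so augmented.

augmented second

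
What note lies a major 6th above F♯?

F up a major sixth is D, so the target letter is D.
From F#, a major sixth is 9 semitones up: D#.

D#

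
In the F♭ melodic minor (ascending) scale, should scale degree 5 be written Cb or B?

Cb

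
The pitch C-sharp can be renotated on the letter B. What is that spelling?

B##

Plain B sits 2 semitones below C#, so on the letter B the same pitch needs a double sharp: B##.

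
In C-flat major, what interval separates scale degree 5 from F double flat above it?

Scale degree 5 of Cb major is Gb.
Gb up to Fbb: letters G→F make it a seventh; 9 semitones makes it diminished.

diminished seventh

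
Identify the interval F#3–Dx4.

augmented sixth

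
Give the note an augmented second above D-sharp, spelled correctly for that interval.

E##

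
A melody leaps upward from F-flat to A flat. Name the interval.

Counting letters F–G–A gives a third.
Fb→Ab = 4 semitones, exactly the major third.

major third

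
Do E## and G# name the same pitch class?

No

Two spellings are enharmonically equivalent only if they share a pitch class.
Here E## → 6, G# → 8; 6 ≠ 8, so they are not.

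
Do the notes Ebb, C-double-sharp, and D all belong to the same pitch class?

Ebb = pitch class 2 and C## = pitch class 2 and D = pitch class 2 — the same pitch class, so they are enharmonic equivalents.

Yes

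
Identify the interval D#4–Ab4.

doubly diminished fifth

Counting letters D–E–F–G–A gives a fifth.
D#→Ab = 5 semitones, 2 narrower than the perfect fifth (7), so doubly diminished.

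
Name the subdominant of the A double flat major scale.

Degree 4 takes the letter 3 steps above A, which is D.
In major, degree 4 sits 5 semitones above the tonic. Abb + 5 semitones is pitch class 0, spelled on D as Dbb.

Dbb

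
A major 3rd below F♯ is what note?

D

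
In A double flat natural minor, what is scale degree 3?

Degree 3 takes the letter 2 steps above A, which is C.
In natural minor, degree 3 sits 3 semitones above the tonic. Abb + 3 semitones is pitch class 10, spelled on C as Cbb.

Cbb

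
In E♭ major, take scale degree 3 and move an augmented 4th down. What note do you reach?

Db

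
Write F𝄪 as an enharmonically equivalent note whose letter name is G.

F## is pitch class 7. The letter G alone is pitch class 7.
Pitch class 7 on G needs no accidental: G.

G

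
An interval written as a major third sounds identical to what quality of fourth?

diminished

A major third spans 4 semitones.
A fourth spanning 4 semitones is diminished (the perfect fourth is 5).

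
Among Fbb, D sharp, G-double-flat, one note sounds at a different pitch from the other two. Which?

Gbb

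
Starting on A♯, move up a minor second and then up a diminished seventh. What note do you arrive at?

Ab

A minor second up from A# is B (letter B, 1 semitone up).
A diminished seventh up from B is Ab (letter A, 9 semitones up).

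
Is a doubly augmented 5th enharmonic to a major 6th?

A doubly augmented fifth spans 9 semitones; a major sixth spans 9.
They are enharmonically equivalent.

Yes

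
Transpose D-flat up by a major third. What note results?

A third above D lands on the letter F.
A major third spans 4 semitones, so Db moves to pitch class 5. On the letter F that is F.

F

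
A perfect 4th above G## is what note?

G up a perfect fourth is C, so the target letter is C.
From G##, a perfect fourth is 5 semitones up: C##.

C##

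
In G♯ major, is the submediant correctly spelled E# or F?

Each scale degree takes a distinct letter name. Degree 6 of a scale on G must use the letter E.
E# and F are enharmonically the same pitch, but only E# uses the letter E, so it is the correct spelling here.

E#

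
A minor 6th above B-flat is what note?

B up a major sixth is G#, so the target letter is G.
From Bb, a minor sixth is 8 semitones up: Gb.

Gb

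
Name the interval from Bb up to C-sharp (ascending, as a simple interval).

The letter names run B→C, a span of 1 letter step, so the interval is some kind of second.
Bb to C# is 3 semitones. A major second is 2, so 3 makes it augmented.

augmented second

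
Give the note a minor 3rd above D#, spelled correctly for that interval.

A third above D lands on the letter F.
A minor third spans 3 semitones, so D# moves to pitch class 6. On the letter F that is F#.

F#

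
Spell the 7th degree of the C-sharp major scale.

The C# major scale runs C# D# E# F# G# A# B#.
Degree 7 is B#.

B#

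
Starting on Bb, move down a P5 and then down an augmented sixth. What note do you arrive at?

A perfect fifth down from Bb is Eb (letter E, 7 semitones down).
An augmented sixth down from Eb is Gbb (letter G, 10 semitones down).

Gbb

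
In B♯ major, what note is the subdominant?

Degree 4 takes the letter 3 steps above B, which is E.
In major, degree 4 sits 5 semitones above the tonic. B# + 5 semitones is pitch class 5, spelled on E as E#.

E#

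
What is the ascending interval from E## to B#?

The letter names run E→B, a span of 4 letter steps, so the interval is some kind of fifth.
E## to B# is 6 semitones. A perfect fifth is 7, so 6 makes it diminished.

diminished fifth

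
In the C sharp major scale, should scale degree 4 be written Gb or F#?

F#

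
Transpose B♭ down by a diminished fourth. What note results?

A fourth below B lands on the letter F.
A diminished fourth spans 4 semitones, so Bb moves to pitch class 6. On the letter F that is F#.

F#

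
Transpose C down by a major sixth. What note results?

Eb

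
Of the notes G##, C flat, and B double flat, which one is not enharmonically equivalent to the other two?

In 12-tone equal temperament, enharmonic equivalents share a pitch class. G## is pitch class 9; Cb is pitch class 11; Bbb is pitch class 9.
G## and Bbb share pitch class 9, while Cb is pitch class 11.

Cb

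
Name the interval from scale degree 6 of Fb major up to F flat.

minor third

Scale degree 6 of Fb major is Db.
Db up to Fb: letters D→F make it a third; 3 semitones makes it minor.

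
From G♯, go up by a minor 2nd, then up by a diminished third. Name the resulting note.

Cb

A minor second up from G# is A (letter A, 1 semitone up).
A diminished third up from A is Cb (letter C, 2 semitones up).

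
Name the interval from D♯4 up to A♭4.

doubly diminished fifth

Counting letters D–E–F–G–A gives a fifth.
D#→Ab = 5 semitones, 2 narrower than the perfect fifth (7), so doubly diminished.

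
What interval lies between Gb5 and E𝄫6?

minor sixth

Counting letters G–A–B–C–D–E gives a sixth.
Gb→Ebb = 8 semitones, 1 narrower than the major sixth (9), so minor.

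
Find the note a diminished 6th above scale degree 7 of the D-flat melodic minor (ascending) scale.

Scale degree 7 of Db melodic minor (ascending) is C.
A diminished sixth (7 semitones) above C lands on the letter A, giving Abb.

Abb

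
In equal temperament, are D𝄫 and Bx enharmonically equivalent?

No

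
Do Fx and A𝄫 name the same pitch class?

Yes

F## = pitch class 7 and Abb = pitch class 7 — the same pitch class, so they are enharmonic equivalents.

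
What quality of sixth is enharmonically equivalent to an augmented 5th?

An augmented fifth spans 8 semitones.
A sixth spanning 8 semitones is minor (the major sixth is 9).

minor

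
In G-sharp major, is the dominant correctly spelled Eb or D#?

D#

Each scale degree takes a distinct letter name. Degree 5 of a scale on G must use the letter D.
D# and Eb are enharmonically the same pitch, but only D# uses the letter D, so it is the correct spelling here.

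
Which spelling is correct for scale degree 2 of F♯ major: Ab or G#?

Each scale degree takes a distinct letter name. Degree 2 of a scale on F must use the letter G.
G# and Ab are enharmonically the same pitch, but only G# uses the letter G, so it is the correct spelling here.

G#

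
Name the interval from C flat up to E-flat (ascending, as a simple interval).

The letter names run C→E, a span of 2 letter steps, so the interval is some kind of third.
Cb to Eb is 4 semitones. A major third is 4, so 4 makes it major.

major third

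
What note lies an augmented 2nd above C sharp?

D##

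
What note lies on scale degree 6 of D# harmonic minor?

B

Degree 6 takes the letter 5 steps above D, which is B.
In harmonic minor, degree 6 sits 8 semitones above the tonic. D# + 8 semitones is pitch class 11, spelled on B as B.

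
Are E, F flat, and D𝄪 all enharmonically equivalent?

E = pitch class 4 and Fb = pitch class 4 and D## = pitch class 4 — the same pitch class, so they are enharmonic equivalents.

Yes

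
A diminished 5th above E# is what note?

A fifth above E lands on the letter B.
A diminished fifth spans 6 semitones, so E# moves to pitch class 11. On the letter B that is B.

B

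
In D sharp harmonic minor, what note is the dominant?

Degree 5 takes the letter 4 steps above D, which is A.
In harmonic minor, degree 5 sits 7 semitones above the tonic. D# + 7 semitones is pitch class 10, spelled on A as A#.

A#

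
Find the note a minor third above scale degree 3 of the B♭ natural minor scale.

Fb

Scale degree 3 of Bb natural minor is Db.
A minor third (3 semitones) above Db lands on the letter F, giving Fb.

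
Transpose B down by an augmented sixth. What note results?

A sixth below B lands on the letter D.
An augmented sixth spans 10 semitones, so B moves to pitch class 1. On the letter D that is Db.

Db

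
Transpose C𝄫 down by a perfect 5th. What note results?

Fbb

A fifth below C lands on the letter F.
A perfect fifth spans 7 semitones, so Cbb moves to pitch class 3. On the letter F that is Fbb.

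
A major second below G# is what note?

G down a major second is F, so the target letter is F.
From G#, a major second is 2 semitones down: F#.

F#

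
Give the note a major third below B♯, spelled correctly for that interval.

A third below B lands on the letter G.
A major third spans 4 semitones, so B# moves to pitch class 8. On the letter G that is G#.

G#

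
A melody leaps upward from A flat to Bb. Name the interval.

The letter names run A→B, a span of 1 letter step, so the interval is some kind of second.
Ab to Bb is 2 semitones. A major second is 2, so 2 makes it major.

major second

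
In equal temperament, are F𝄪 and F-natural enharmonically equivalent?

Two spellings are enharmonically equivalent only if they share a pitch class.
Here F## → 7, F → 5; 5 ≠ 7, so they are not.

No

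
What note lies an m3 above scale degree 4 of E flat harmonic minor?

Cb

Scale degree 4 of Eb harmonic minor is Ab.
A minor third (3 semitones) above Ab lands on the letter C, giving Cb.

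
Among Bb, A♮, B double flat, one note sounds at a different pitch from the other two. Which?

In 12-tone equal temperament, enharmonic equivalents share a pitch class. Bb is pitch class 10; A is pitch class 9; Bbb is pitch class 9.
A and Bbb share pitch class 9, while Bb is pitch class 10.

Bb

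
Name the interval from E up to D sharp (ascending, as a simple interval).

The letter names run E→D, a span of 6 letter steps, so the interval is some kind of seventh.
E to D# is 11 semitones. A major seventh is 11, so 11 makes it major.

major seventh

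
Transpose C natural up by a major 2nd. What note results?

A second above C lands on the letter D.
A major second spans 2 semitones, so C moves to pitch class 2. On the letter D that is D.

D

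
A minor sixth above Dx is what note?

D up a major sixth is B, so the target letter is B.
From D##, a minor sixth is 8 semitones up: B#.

B#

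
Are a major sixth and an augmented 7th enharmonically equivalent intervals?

No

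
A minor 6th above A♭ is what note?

Fb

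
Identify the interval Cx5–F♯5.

diminished fourth

Counting letters C–D–E–F gives a fourth.
C##→F# = 4 semitones, 1 narrower than the perfect fourth (5), so diminished.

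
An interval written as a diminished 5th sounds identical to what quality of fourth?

augmented

A diminished fifth spans 6 semitones.
A fourth spanning 6 semitones is augmented (the perfect fourth is 5).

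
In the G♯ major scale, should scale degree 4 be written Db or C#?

Each scale degree takes a distinct letter name. Degree 4 of a scale on G must use the letter C.
C# and Db are enharmonically the same pitch, but only C# uses the letter C, so it is the correct spelling here.

C#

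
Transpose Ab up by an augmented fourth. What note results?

A up a perfect fourth is D, so the target letter is D.
From Ab, an augmented fourth is 6 semitones up: D.

D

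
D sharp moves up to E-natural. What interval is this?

minor second

The letter names run D→E, a span of 1 letter step, so the interval is some kind of second.
D# to E is 1 semitone. A major second is 2, so 1 makes it minor.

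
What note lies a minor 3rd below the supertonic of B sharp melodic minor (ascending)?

A##

The supertonic of B# melodic minor (ascending) is C##.
A minor third (3 semitones) below C## lands on the letter A, giving A##.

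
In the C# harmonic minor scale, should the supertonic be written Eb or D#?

D#

Each scale degree takes a distinct letter name. Degree 2 of a scale on C must use the letter D.
D# and Eb are enharmonically the same pitch, but only D# uses the letter D, so it is the correct spelling here.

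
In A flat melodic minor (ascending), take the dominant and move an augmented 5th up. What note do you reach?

B

The dominant of Ab melodic minor (ascending) is Eb.
An augmented fifth (8 semitones) above Eb lands on the letter B, giving B.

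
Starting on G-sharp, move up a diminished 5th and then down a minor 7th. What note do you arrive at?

E

A diminished fifth up from G# is D (letter D, 6 semitones up).
A minor seventh down from D is E (letter E, 10 semitones down).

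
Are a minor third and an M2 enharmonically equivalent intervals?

No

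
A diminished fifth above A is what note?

Eb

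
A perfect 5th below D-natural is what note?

G

A fifth below D lands on the letter G.
A perfect fifth spans 7 semitones, so D moves to pitch class 7. On the letter G that is G.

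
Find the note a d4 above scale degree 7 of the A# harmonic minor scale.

Scale degree 7 of A# harmonic minor is G##.
A diminished fourth (4 semitones) above G## lands on the letter C, giving C#.

C#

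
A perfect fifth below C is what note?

F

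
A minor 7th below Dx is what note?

E##

D down a major seventh is Eb, so the target letter is E.
From D##, a minor seventh is 10 semitones down: E##.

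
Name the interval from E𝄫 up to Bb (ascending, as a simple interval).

The letter names run E→B, a span of 4 letter steps, so the interval is some kind of fifth.
Ebb to Bb is 8 semitones. A perfect fifth is 7, so 8 makes it augmented.

augmented fifth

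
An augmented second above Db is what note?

E

A second above D lands on the letter E.
An augmented second spans 3 semitones, so Db moves to pitch class 4. On the letter E that is E.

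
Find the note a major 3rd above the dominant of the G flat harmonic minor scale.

The dominant of Gb harmonic minor is Db.
A major third (4 semitones) above Db lands on the letter F, giving F.

F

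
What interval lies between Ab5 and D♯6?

The letter names run A→D, a span of 3 letter steps, so the interval is some kind of fourth.
Ab to D# is 7 semitones. A perfect fourth is 5, so 7 makes it doubly augmented.

doubly augmented fourth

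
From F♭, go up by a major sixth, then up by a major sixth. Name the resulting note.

Bb

A major sixth up from Fb is Db (letter D, 9 semitones up).
A major sixth up from Db is Bb (letter B, 9 semitones up).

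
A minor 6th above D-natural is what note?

Bb

A sixth above D lands on the letter B.
A minor sixth spans 8 semitones, so D moves to pitch class 10. On the letter B that is Bb.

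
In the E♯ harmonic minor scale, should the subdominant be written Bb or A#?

Each scale degree takes a distinct letter name. Degree 4 of a scale on E must use the letter A.
A# and Bb are enharmonically the same pitch, but only A# uses the letter A, so it is the correct spelling here.

A#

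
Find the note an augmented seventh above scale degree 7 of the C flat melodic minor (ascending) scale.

Scale degree 7 of Cb melodic minor (ascending) is Bb.
An augmented seventh (12 semitones) above Bb lands on the letter A, giving A#.

A#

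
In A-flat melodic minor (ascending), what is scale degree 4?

Degree 4 takes the letter 3 steps above A, which is D.
In melodic minor (ascending), degree 4 sits 5 semitones above the tonic. Ab + 5 semitones is pitch class 1, spelled on D as Db.

Db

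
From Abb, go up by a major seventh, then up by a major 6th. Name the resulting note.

Eb

A major seventh up from Abb is Gb (letter G, 11 semitones up).
A major sixth up from Gb is Eb (letter E, 9 semitones up).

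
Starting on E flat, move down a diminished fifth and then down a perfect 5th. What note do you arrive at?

A diminished fifth down from Eb is A (letter A, 6 semitones down).
A perfect fifth down from A is D (letter D, 7 semitones down).

D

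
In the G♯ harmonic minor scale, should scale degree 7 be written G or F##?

F##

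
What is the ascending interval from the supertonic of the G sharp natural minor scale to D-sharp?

perfect fourth

The supertonic of G# natural minor is A#.
A# up to D#: letters A→D make it a fourth; 5 semitones makes it perfect.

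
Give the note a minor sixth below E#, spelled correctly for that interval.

G##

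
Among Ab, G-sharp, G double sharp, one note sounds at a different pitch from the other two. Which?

G##

In 12-tone equal temperament, enharmonic equivalents share a pitch class. Ab is pitch class 8; G# is pitch class 8; G## is pitch class 9.
Ab and G# share pitch class 8, while G## is pitch class 9.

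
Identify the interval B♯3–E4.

diminished fourth

The letter names run B→E, a span of 3 letter steps, so the interval is some kind of fourth.
B# to E is 4 semitones. A perfect fourth is 5, so 4 makes it diminished.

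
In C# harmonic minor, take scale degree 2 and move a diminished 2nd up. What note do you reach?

Eb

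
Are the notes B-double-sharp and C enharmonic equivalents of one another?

No

Two spellings are enharmonically equivalent only if they share a pitch class.
Here B## → 1, C → 0; 0 ≠ 1, so they are not.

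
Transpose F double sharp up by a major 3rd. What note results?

A##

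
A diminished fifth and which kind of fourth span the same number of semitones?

A diminished fifth spans 6 semitones.
A fourth spanning 6 semitones is augmented (the perfect fourth is 5).

augmented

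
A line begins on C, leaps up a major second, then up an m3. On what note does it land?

F

A major second up from C is D (letter D, 2 semitones up).
A minor third up from D is F (letter F, 3 semitones up).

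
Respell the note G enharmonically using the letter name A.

Abb

G is pitch class 7. The letter A alone is pitch class 9.
To reach pitch class 7 from A requires an offset of -2 semitones, i.e. double flat: Abb.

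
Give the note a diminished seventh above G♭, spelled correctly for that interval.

Fbb

G up a major seventh is F#, so the target letter is F.
From Gb, a diminished seventh is 9 semitones up: Fbb.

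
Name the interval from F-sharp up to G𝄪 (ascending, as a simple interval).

Counting letters F–G gives a second.
F#→G## = 3 semitones, 1 wider than the major second (2), so augmented.

augmented second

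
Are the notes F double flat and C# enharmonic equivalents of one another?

Fbb is pitch class 3; C# is pitch class 1.
The pitch classes differ (3 vs. 1), so they are not enharmonic equivalents.

No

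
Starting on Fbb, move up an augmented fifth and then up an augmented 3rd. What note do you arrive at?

E

An augmented fifth up from Fbb is Cb (letter C, 8 semitones up).
An augmented third up from Cb is E (letter E, 5 semitones up).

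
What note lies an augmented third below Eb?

Cbb

A third below E lands on the letter C.
An augmented third spans 5 semitones, so Eb moves to pitch class 10. On the letter C that is Cbb.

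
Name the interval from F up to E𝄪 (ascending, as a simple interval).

The letter names run F→E, a span of 6 letter steps, so the interval is some kind of seventh.
F to E## is 13 semitones. A major seventh is 11, so 13 makes it doubly augmented.

doubly augmented seventh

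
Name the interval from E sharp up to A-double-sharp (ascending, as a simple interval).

augmented fourth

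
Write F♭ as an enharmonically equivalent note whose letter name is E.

E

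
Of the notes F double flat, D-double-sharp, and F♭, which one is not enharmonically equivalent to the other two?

Fbb

In 12-tone equal temperament, enharmonic equivalents share a pitch class. Fbb is pitch class 3; D## is pitch class 4; Fb is pitch class 4.
D## and Fb share pitch class 4, while Fbb is pitch class 3.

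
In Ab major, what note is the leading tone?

Degree 7 takes the letter 6 steps above A, which is G.
In major, degree 7 sits 11 semitones above the tonic. Ab + 11 semitones is pitch class 7, spelled on G as G.

G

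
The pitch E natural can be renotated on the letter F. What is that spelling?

Fb

E is pitch class 4. The letter F alone is pitch class 5.
To reach pitch class 4 from F requires an offset of -1 semitone, i.e. flat: Fb.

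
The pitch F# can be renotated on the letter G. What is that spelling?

Gb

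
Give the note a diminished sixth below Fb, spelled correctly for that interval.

A sixth below F lands on the letter A.
A diminished sixth spans 7 semitones, so Fb moves to pitch class 9. On the letter A that is A.

A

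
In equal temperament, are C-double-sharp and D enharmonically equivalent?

C## is pitch class 2; D is pitch class 2.
All spellings map to pitch class 2, so they are enharmonically equivalent.

Yes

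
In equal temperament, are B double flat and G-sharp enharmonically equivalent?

No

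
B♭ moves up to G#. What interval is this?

augmented sixth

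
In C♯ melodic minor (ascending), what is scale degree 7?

B#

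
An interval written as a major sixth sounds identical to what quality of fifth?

A major sixth spans 9 semitones.
A fifth spanning 9 semitones is doubly augmented (the perfect fifth is 7).

doubly augmented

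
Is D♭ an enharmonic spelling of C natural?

No

Db is pitch class 1; C is pitch class 0.
The pitch classes differ (1 vs. 0), so they are not enharmonic equivalents.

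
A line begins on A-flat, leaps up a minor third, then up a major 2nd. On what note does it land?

A minor third up from Ab is Cb (letter C, 3 semitones up).
A major second up from Cb is Db (letter D, 2 semitones up).

Db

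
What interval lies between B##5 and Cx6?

The letter names run B→C, a span of 1 letter step, so the interval is some kind of second.
B## to C## is 1 semitone. A major second is 2, so 1 makes it minor.

minor second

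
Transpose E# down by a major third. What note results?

A third below E lands on the letter C.
A major third spans 4 semitones, so E# moves to pitch class 1. On the letter C that is C#.

C#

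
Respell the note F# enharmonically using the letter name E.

E##

F# is pitch class 6. The letter E alone is pitch class 4.
To reach pitch class 6 from E requires an offset of +2 semitones, i.e. double sharp: E##.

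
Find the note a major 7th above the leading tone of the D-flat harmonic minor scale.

B

The leading tone of Db harmonic minor is C.
A major seventh (11 semitones) above C lands on the letter B, giving B.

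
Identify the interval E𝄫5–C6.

augmented sixth

The letter names run E→C, a span of 5 letter steps, so the interval is some kind of sixth.
Ebb to C is 10 semitones. A major sixth is 9, so 10 makes it augmented.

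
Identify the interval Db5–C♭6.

minor seventh

The letter names run D→C, a span of 6 letter steps, so the interval is some kind of seventh.
Db to Cb is 10 semitones. A major seventh is 11, so 10 makes it minor.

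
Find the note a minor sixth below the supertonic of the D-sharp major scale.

G##

The supertonic of D# major is E#.
A minor sixth (8 semitones) below E# lands on the letter G, giving G##.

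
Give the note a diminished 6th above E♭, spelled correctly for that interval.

A sixth above E lands on the letter C.
A diminished sixth spans 7 semitones, so Eb moves to pitch class 10. On the letter C that is Cbb.

Cbb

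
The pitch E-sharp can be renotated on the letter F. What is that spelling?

E# is pitch class 5. The letter F alone is pitch class 5.
Pitch class 5 on F needs no accidental: F.

F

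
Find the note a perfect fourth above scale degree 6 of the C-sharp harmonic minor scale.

D

Scale degree 6 of C# harmonic minor is A.
A perfect fourth (5 semitones) above A lands on the letter D, giving D.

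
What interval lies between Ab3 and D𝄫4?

Counting letters A–B–C–D gives a fourth.
Ab→Dbb = 4 semitones, 1 narrower than the perfect fourth (5), so diminished.

diminished fourth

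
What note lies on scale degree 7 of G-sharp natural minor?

The G# natural minor scale runs G# A# B C# D# E F#.
Degree 7 is F#.

F#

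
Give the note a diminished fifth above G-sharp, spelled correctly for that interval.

D

G up a perfect fifth is D, so the target letter is D.
From G#, a diminished fifth is 6 semitones up: D.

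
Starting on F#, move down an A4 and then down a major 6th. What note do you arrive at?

An augmented fourth down from F# is C (letter C, 6 semitones down).
A major sixth down from C is Eb (letter E, 9 semitones down).

Eb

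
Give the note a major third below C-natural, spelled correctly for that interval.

Ab

C down a major third is Ab, so the target letter is A.
From C, a major third is 4 semitones down: Ab.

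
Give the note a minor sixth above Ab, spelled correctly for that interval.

A sixth above A lands on the letter F.
A minor sixth spans 8 semitones, so Ab moves to pitch class 4. On the letter F that is Fb.

Fb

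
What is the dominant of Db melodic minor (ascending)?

Ab

Degree 5 takes the letter 4 steps above D, which is A.
In melodic minor (ascending), degree 5 sits 7 semitones above the tonic. Db + 7 semitones is pitch class 8, spelled on A as Ab.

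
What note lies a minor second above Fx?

F up a major second is G, so the target letter is G.
From F##, a minor second is 1 semitone up: G#.

G#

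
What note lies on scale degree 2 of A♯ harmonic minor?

B#

Degree 2 takes the letter 1 step above A, which is B.
In harmonic minor, degree 2 sits 2 semitones above the tonic. A# + 2 semitones is pitch class 0, spelled on B as B#.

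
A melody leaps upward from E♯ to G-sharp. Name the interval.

minor third

The letter names run E→G, a span of 2 letter steps, so the interval is some kind of third.
E# to G# is 3 semitones. A major third is 4, so 3 makes it minor.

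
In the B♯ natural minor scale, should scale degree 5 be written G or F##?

F##

Each scale degree takes a distinct letter name. Degree 5 of a scale on B must use the letter F.
F## and G are enharmonically the same pitch, but only F## uses the letter F, so it is the correct spelling here.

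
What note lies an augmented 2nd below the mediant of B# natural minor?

The mediant of B# natural minor is D#.
An augmented second (3 semitones) below D# lands on the letter C, giving C.

C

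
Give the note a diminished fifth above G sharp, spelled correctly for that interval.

G up a perfect fifth is D, so the target letter is D.
From G#, a diminished fifth is 6 semitones up: D.

D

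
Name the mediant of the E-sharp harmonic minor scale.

G#

Degree 3 takes the letter 2 steps above E, which is G.
In harmonic minor, degree 3 sits 3 semitones above the tonic. E# + 3 semitones is pitch class 8, spelled on G as G#.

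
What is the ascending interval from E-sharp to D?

Counting letters E–F–G–A–B–C–D gives a seventh.
E#→D = 9 semitones, 2 narrower than the major seventh (11), so diminished.

diminished seventh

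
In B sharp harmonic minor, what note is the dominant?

Degree 5 takes the letter 4 steps above B, which is F.
In harmonic minor, degree 5 sits 7 semitones above the tonic. B# + 7 semitones is pitch class 7, spelled on F as F##.

F##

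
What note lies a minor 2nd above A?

Bb

A up a major second is B, so the target letter is B.
From A, a minor second is 1 semitone up: Bb.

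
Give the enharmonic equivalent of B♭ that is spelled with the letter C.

Cbb

Plain C sits 2 semitones above Bb, so on the letter C the same pitch needs a double flat: Cbb.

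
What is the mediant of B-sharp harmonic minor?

The B# harmonic minor scale runs B# C## D# E# F## G# A##.
Degree 3 is D#.

D#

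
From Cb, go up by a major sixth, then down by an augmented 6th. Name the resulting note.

A major sixth up from Cb is Ab (letter A, 9 semitones up).
An augmented sixth down from Ab is Cbb (letter C, 10 semitones down).

Cbb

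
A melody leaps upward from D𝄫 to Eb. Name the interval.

augmented second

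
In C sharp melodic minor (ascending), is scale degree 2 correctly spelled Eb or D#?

D#

Each scale degree takes a distinct letter name. Degree 2 of a scale on C must use the letter D.
D# and Eb are enharmonically the same pitch, but only D# uses the letter D, so it is the correct spelling here.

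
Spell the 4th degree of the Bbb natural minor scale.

Ebb

Degree 4 takes the letter 3 steps above B, which is E.
In natural minor, degree 4 sits 5 semitones above the tonic. Bbb + 5 semitones is pitch class 2, spelled on E as Ebb.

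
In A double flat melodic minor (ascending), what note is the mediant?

Degree 3 takes the letter 2 steps above A, which is C.
In melodic minor (ascending), degree 3 sits 3 semitones above the tonic. Abb + 3 semitones is pitch class 10, spelled on C as Cbb.

Cbb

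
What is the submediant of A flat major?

F

Degree 6 takes the letter 5 steps above A, which is F.
In major, degree 6 sits 9 semitones above the tonic. Ab + 9 semitones is pitch class 5, spelled on F as F.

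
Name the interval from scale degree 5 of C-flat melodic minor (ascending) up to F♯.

Scale degree 5 of Cb melodic minor (ascending) is Gb.
Gb up to F#: letters G→F make it a seventh; 12 semitones makes it augmented.

augmented seventh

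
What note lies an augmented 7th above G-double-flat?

G up a major seventh is F#, so the target letter is F.
From Gbb, an augmented seventh is 12 semitones up: F.

F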